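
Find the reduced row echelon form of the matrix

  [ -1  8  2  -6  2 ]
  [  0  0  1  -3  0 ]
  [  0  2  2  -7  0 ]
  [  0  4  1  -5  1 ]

[[1, 0, 0, -4, 0], [0, 1, 0, -1/2, 0], [0, 0, 1, -3, 0], [0, 0, 0, 0, 1]]

R1 -> -1·R1
  [ 1  -8  -2   6  -2 ]
  [ 0   0   1  -3   0 ]
  [ 0   2   2  -7   0 ]
  [ 0   4   1  -5   1 ]
R2 <-> R3
  [ 1  -8  -2   6  -2 ]
  [ 0   2   2  -7   0 ]
  [ 0   0   1  -3   0 ]
  [ 0   4   1  -5   1 ]
R2 -> 1/2·R2
  [ 1  -8  -2     6  -2 ]
  [ 0   1   1  -7/2   0 ]
  [ 0   0   1    -3   0 ]
  [ 0   4   1    -5   1 ]
R4 -> R4 − 4·R2
  [ 1  -8  -2     6  -2 ]
  [ 0   1   1  -7/2   0 ]
  [ 0   0   1    -3   0 ]
  [ 0   0  -3     9   1 ]
R4 -> R4 + 3·R3
  [ 1  -8  -2     6  -2 ]
  [ 0   1   1  -7/2   0 ]
  [ 0   0   1    -3   0 ]
  [ 0   0   0     0   1 ]
R1 -> R1 + 2·R4
  [ 1  -8  -2     6  0 ]
  [ 0   1   1  -7/2  0 ]
  [ 0   0   1    -3  0 ]
  [ 0   0   0     0  1 ]
R2 -> R2 − R3
  [ 1  -8  -2     6  0 ]
  [ 0   1   0  -1/2  0 ]
  [ 0   0   1    -3  0 ]
  [ 0   0   0     0  1 ]
R1 -> R1 + 2·R3
  [ 1  -8  0     0  0 ]
  [ 0   1  0  -1/2  0 ]
  [ 0   0  1    -3  0 ]
  [ 0   0  0     0  1 ]
R1 -> R1 + 8·R2
  [ 1  0  0    -4  0 ]
  [ 0  1  0  -1/2  0 ]
  [ 0  0  1    -3  0 ]
  [ 0  0  0     0  1 ]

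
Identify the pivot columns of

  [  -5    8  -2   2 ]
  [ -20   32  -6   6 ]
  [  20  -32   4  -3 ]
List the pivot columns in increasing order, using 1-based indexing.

1, 3, 4

r1 ← -1/5·r1
  [   1  -8/5  2/5  -2/5 ]
  [ -20    32   -6     6 ]
  [  20   -32    4    -3 ]
r2 ← r2 + 20·r1
  [  1  -8/5  2/5  -2/5 ]
  [  0     0    2    -2 ]
  [ 20   -32    4    -3 ]
r3 ← r3 − 20·r1
  [ 1  -8/5  2/5  -2/5 ]
  [ 0     0    2    -2 ]
  [ 0     0   -4     5 ]
r2 ← 1/2·r2
  [ 1  -8/5  2/5  -2/5 ]
  [ 0     0    1    -1 ]
  [ 0     0   -4     5 ]
r3 ← r3 + 4·r2
  [ 1  -8/5  2/5  -2/5 ]
  [ 0     0    1    -1 ]
  [ 0     0    0     1 ]
r2 ← r2 + r3
  [ 1  -8/5  2/5  -2/5 ]
  [ 0     0    1     0 ]
  [ 0     0    0     1 ]
r1 ← r1 + 2/5·r3
  [ 1  -8/5  2/5  0 ]
  [ 0     0    1  0 ]
  [ 0     0    0  1 ]
r1 ← r1 − 2/5·r2
  [ 1  -8/5  0  0 ]
  [ 0     0  1  0 ]
  [ 0     0  0  1 ]
Pivot columns are the columns containing a leading 1.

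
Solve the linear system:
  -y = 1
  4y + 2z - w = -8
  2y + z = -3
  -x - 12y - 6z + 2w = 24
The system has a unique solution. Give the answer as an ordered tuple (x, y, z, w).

(-2, -1, -1, 2)

Form the augmented matrix and row-reduce:
  [  0   -1   0   0  |   1 ]
  [  0    4   2  -1  |  -8 ]
  [  0    2   1   0  |  -3 ]
  [ -1  -12  -6   2  |  24 ]
R1 ↔ R4
  [ -1  -12  -6   2  |  24 ]
  [  0    4   2  -1  |  -8 ]
  [  0    2   1   0  |  -3 ]
  [  0   -1   0   0  |   1 ]
R1 -> -1·R1
  [ 1  12  6  -2  |  -24 ]
  [ 0   4  2  -1  |   -8 ]
  [ 0   2  1   0  |   -3 ]
  [ 0  -1  0   0  |    1 ]
R2 -> 1/4·R2
  [ 1  12    6    -2  |  -24 ]
  [ 0   1  1/2  -1/4  |   -2 ]
  [ 0   2    1     0  |   -3 ]
  [ 0  -1    0     0  |    1 ]
R3 -> R3 − 2·R2
  [ 1  12    6    -2  |  -24 ]
  [ 0   1  1/2  -1/4  |   -2 ]
  [ 0   0    0   1/2  |    1 ]
  [ 0  -1    0     0  |    1 ]
R4 -> R4 + R2
  [ 1  12    6    -2  |  -24 ]
  [ 0   1  1/2  -1/4  |   -2 ]
  [ 0   0    0   1/2  |    1 ]
  [ 0   0  1/2  -1/4  |   -1 ]
R3 ↔ R4
  [ 1  12    6    -2  |  -24 ]
  [ 0   1  1/2  -1/4  |   -2 ]
  [ 0   0  1/2  -1/4  |   -1 ]
  [ 0   0    0   1/2  |    1 ]
R3 -> 2·R3
  [ 1  12    6    -2  |  -24 ]
  [ 0   1  1/2  -1/4  |   -2 ]
  [ 0   0    1  -1/2  |   -2 ]
  [ 0   0    0   1/2  |    1 ]
R4 -> 2·R4
  [ 1  12    6    -2  |  -24 ]
  [ 0   1  1/2  -1/4  |   -2 ]
  [ 0   0    1  -1/2  |   -2 ]
  [ 0   0    0     1  |    2 ]
R3 -> R3 + 1/2·R4
  [ 1  12    6    -2  |  -24 ]
  [ 0   1  1/2  -1/4  |   -2 ]
  [ 0   0    1     0  |   -1 ]
  [ 0   0    0     1  |    2 ]
R2 -> R2 + 1/4·R4
  [ 1  12    6  -2  |   -24 ]
  [ 0   1  1/2   0  |  -3/2 ]
  [ 0   0    1   0  |    -1 ]
  [ 0   0    0   1  |     2 ]
R1 -> R1 + 2·R4
  [ 1  12    6  0  |   -20 ]
  [ 0   1  1/2  0  |  -3/2 ]
  [ 0   0    1  0  |    -1 ]
  [ 0   0    0  1  |     2 ]
R2 -> R2 − 1/2·R3
  [ 1  12  6  0  |  -20 ]
  [ 0   1  0  0  |   -1 ]
  [ 0   0  1  0  |   -1 ]
  [ 0   0  0  1  |    2 ]
R1 -> R1 − 6·R3
  [ 1  12  0  0  |  -14 ]
  [ 0   1  0  0  |   -1 ]
  [ 0   0  1  0  |   -1 ]
  [ 0   0  0  1  |    2 ]
R1 -> R1 − 12·R2
  [ 1  0  0  0  |  -2 ]
  [ 0  1  0  0  |  -1 ]
  [ 0  0  1  0  |  -1 ]
  [ 0  0  0  1  |   2 ]
Reading off the last column: x = -2, y = -1, z = -1, w = 2.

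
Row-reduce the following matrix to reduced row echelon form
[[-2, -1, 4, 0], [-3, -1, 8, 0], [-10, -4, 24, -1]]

R1 := -1/2·R1
  [   1  1/2  -2   0 ]
  [  -3   -1   8   0 ]
  [ -10   -4  24  -1 ]
R2 := R2 + 3·R1
  [   1  1/2  -2   0 ]
  [   0  1/2   2   0 ]
  [ -10   -4  24  -1 ]
R3 := R3 + 10·R1
  [ 1  1/2  -2   0 ]
  [ 0  1/2   2   0 ]
  [ 0    1   4  -1 ]
R2 := 2·R2
  [ 1  1/2  -2   0 ]
  [ 0    1   4   0 ]
  [ 0    1   4  -1 ]
R3 := R3 − R2
  [ 1  1/2  -2   0 ]
  [ 0    1   4   0 ]
  [ 0    0   0  -1 ]
R3 := -1·R3
  [ 1  1/2  -2  0 ]
  [ 0    1   4  0 ]
  [ 0    0   0  1 ]
R1 := R1 − 1/2·R2
  [ 1  0  -4  0 ]
  [ 0  1   4  0 ]
  [ 0  0   0  1 ]

[[1, 0, -4, 0], [0, 1, 4, 0], [0, 0, 0, 1]]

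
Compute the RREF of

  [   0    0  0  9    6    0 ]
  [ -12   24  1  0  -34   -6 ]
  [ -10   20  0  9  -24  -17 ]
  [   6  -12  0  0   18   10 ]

[[1, -2, 0, 0, 3, 0], [0, 0, 1, 0, 2, 0], [0, 0, 0, 1, 2/3, 0], [0, 0, 0, 0, 0, 1]]

R1 ↔ R2
R1 ← -1/12·R1
R3 ← R3 + 10·R1
R4 ← R4 − 6·R1
R2 ↔ R3
R2 ← -6/5·R2
R4 ← R4 − 1/2·R2
R3 ← 1/9·R3
R4 ← R4 − 27/5·R3
R4 ← -5·R4
R2 ← R2 − 72/5·R4
R1 ← R1 − 1/2·R4
R2 ← R2 + 54/5·R3
R1 ← R1 + 1/12·R2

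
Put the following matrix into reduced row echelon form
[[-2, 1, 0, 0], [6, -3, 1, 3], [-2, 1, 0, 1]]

R1 -> -1/2·R1
  [  1  -1/2  0  0 ]
  [  6    -3  1  3 ]
  [ -2     1  0  1 ]
R2 -> R2 − 6·R1
  [  1  -1/2  0  0 ]
  [  0     0  1  3 ]
  [ -2     1  0  1 ]
R3 -> R3 + 2·R1
  [ 1  -1/2  0  0 ]
  [ 0     0  1  3 ]
  [ 0     0  0  1 ]
R2 -> R2 − 3·R3
  [ 1  -1/2  0  0 ]
  [ 0     0  1  0 ]
  [ 0     0  0  1 ]

[[1, -1/2, 0, 0], [0, 0, 1, 0], [0, 0, 0, 1]]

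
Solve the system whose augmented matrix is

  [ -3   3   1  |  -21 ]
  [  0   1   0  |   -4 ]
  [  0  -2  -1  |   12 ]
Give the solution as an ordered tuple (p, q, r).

(5/3, -4, -4)

R1 -> -1/3·R1
  [ 1  -1  -1/3  |   7 ]
  [ 0   1     0  |  -4 ]
  [ 0  -2    -1  |  12 ]
R3 -> R3 + 2·R2
  [ 1  -1  -1/3  |   7 ]
  [ 0   1     0  |  -4 ]
  [ 0   0    -1  |   4 ]
R3 -> -1·R3
  [ 1  -1  -1/3  |   7 ]
  [ 0   1     0  |  -4 ]
  [ 0   0     1  |  -4 ]
R1 -> R1 + 1/3·R3
  [ 1  -1  0  |  17/3 ]
  [ 0   1  0  |    -4 ]
  [ 0   0  1  |    -4 ]
R1 -> R1 + R2
  [ 1  0  0  |  5/3 ]
  [ 0  1  0  |   -4 ]
  [ 0  0  1  |   -4 ]
Reading off the last column: p = 5/3, q = -4, r = -4.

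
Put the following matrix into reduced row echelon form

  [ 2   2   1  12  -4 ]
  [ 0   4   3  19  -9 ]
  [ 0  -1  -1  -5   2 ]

ρ1 → 1/2·ρ1
  [ 1   1  1/2   6  -2 ]
  [ 0   4    3  19  -9 ]
  [ 0  -1   -1  -5   2 ]
ρ2 → 1/4·ρ2
  [ 1   1  1/2     6    -2 ]
  [ 0   1  3/4  19/4  -9/4 ]
  [ 0  -1   -1    -5     2 ]
ρ3 → ρ3 + ρ2
  [ 1  1   1/2     6    -2 ]
  [ 0  1   3/4  19/4  -9/4 ]
  [ 0  0  -1/4  -1/4  -1/4 ]
ρ3 → -4·ρ3
  [ 1  1  1/2     6    -2 ]
  [ 0  1  3/4  19/4  -9/4 ]
  [ 0  0    1     1     1 ]
ρ2 → ρ2 − 3/4·ρ3
  [ 1  1  1/2  6  -2 ]
  [ 0  1    0  4  -3 ]
  [ 0  0    1  1   1 ]
ρ1 → ρ1 − 1/2·ρ3
  [ 1  1  0  11/2  -5/2 ]
  [ 0  1  0     4    -3 ]
  [ 0  0  1     1     1 ]
ρ1 → ρ1 − ρ2
  [ 1  0  0  3/2  1/2 ]
  [ 0  1  0    4   -3 ]
  [ 0  0  1    1    1 ]

[[1, 0, 0, 3/2, 1/2], [0, 1, 0, 4, -3], [0, 0, 1, 1, 1]]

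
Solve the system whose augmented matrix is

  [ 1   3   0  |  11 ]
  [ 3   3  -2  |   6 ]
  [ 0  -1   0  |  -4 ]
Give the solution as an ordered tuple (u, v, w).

ρ2 -> ρ2 − 3·ρ1
ρ2 -> -1/6·ρ2
ρ3 -> ρ3 + ρ2
ρ3 -> 3·ρ3
ρ2 -> ρ2 − 1/3·ρ3
ρ1 -> ρ1 − 3·ρ2
Reading off the last column: u = -1, v = 4, w = 3/2.

(-1, 4, 3/2)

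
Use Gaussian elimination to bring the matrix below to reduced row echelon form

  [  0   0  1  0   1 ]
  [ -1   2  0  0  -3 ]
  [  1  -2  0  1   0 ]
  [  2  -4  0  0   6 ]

R1 <-> R2
  [ -1   2  0  0  -3 ]
  [  0   0  1  0   1 ]
  [  1  -2  0  1   0 ]
  [  2  -4  0  0   6 ]
R1 ← -1·R1
  [ 1  -2  0  0  3 ]
  [ 0   0  1  0  1 ]
  [ 1  -2  0  1  0 ]
  [ 2  -4  0  0  6 ]
R3 ← R3 − R1
  [ 1  -2  0  0   3 ]
  [ 0   0  1  0   1 ]
  [ 0   0  0  1  -3 ]
  [ 2  -4  0  0   6 ]
R4 ← R4 − 2·R1
  [ 1  -2  0  0   3 ]
  [ 0   0  1  0   1 ]
  [ 0   0  0  1  -3 ]
  [ 0   0  0  0   0 ]

[[1, -2, 0, 0, 3], [0, 0, 1, 0, 1], [0, 0, 0, 1, -3], [0, 0, 0, 0, 0]]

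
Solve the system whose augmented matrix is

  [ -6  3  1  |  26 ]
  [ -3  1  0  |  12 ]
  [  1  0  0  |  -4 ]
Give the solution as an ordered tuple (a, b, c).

(-4, 0, 2)

R1 -> -1/6·R1
  [  1  -1/2  -1/6  |  -13/3 ]
  [ -3     1     0  |     12 ]
  [  1     0     0  |     -4 ]
R2 -> R2 + 3·R1
  [ 1  -1/2  -1/6  |  -13/3 ]
  [ 0  -1/2  -1/2  |     -1 ]
  [ 1     0     0  |     -4 ]
R3 -> R3 − R1
  [ 1  -1/2  -1/6  |  -13/3 ]
  [ 0  -1/2  -1/2  |     -1 ]
  [ 0   1/2   1/6  |    1/3 ]
R2 -> -2·R2
  [ 1  -1/2  -1/6  |  -13/3 ]
  [ 0     1     1  |      2 ]
  [ 0   1/2   1/6  |    1/3 ]
R3 -> R3 − 1/2·R2
  [ 1  -1/2  -1/6  |  -13/3 ]
  [ 0     1     1  |      2 ]
  [ 0     0  -1/3  |   -2/3 ]
R3 -> -3·R3
  [ 1  -1/2  -1/6  |  -13/3 ]
  [ 0     1     1  |      2 ]
  [ 0     0     1  |      2 ]
R2 -> R2 − R3
  [ 1  -1/2  -1/6  |  -13/3 ]
  [ 0     1     0  |      0 ]
  [ 0     0     1  |      2 ]
R1 -> R1 + 1/6·R3
  [ 1  -1/2  0  |  -4 ]
  [ 0     1  0  |   0 ]
  [ 0     0  1  |   2 ]
R1 -> R1 + 1/2·R2
  [ 1  0  0  |  -4 ]
  [ 0  1  0  |   0 ]
  [ 0  0  1  |   2 ]
Reading off the last column: a = -4, b = 0, c = 2.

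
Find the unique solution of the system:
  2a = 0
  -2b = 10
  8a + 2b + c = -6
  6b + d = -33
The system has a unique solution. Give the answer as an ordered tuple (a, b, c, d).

(0, -5, 4, -3)

Form the augmented matrix and row-reduce:
  [ 2   0  0  0  |    0 ]
  [ 0  -2  0  0  |   10 ]
  [ 8   2  1  0  |   -6 ]
  [ 0   6  0  1  |  -33 ]
R1 -> 1/2·R1
  [ 1   0  0  0  |    0 ]
  [ 0  -2  0  0  |   10 ]
  [ 8   2  1  0  |   -6 ]
  [ 0   6  0  1  |  -33 ]
R3 -> R3 − 8·R1
  [ 1   0  0  0  |    0 ]
  [ 0  -2  0  0  |   10 ]
  [ 0   2  1  0  |   -6 ]
  [ 0   6  0  1  |  -33 ]
R2 -> -1/2·R2
  [ 1  0  0  0  |    0 ]
  [ 0  1  0  0  |   -5 ]
  [ 0  2  1  0  |   -6 ]
  [ 0  6  0  1  |  -33 ]
R3 -> R3 − 2·R2
  [ 1  0  0  0  |    0 ]
  [ 0  1  0  0  |   -5 ]
  [ 0  0  1  0  |    4 ]
  [ 0  6  0  1  |  -33 ]
R4 -> R4 − 6·R2
  [ 1  0  0  0  |   0 ]
  [ 0  1  0  0  |  -5 ]
  [ 0  0  1  0  |   4 ]
  [ 0  0  0  1  |  -3 ]
Reading off the last column: a = 0, b = -5, c = 4, d = -3.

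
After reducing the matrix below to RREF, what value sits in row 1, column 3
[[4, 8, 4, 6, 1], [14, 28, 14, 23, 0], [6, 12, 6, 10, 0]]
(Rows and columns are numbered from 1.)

r1 := 1/4·r1
  [  1   2   1  3/2  1/4 ]
  [ 14  28  14   23    0 ]
  [  6  12   6   10    0 ]
r2 := r2 − 14·r1
  [ 1   2  1  3/2   1/4 ]
  [ 0   0  0    2  -7/2 ]
  [ 6  12  6   10     0 ]
r3 := r3 − 6·r1
  [ 1  2  1  3/2   1/4 ]
  [ 0  0  0    2  -7/2 ]
  [ 0  0  0    1  -3/2 ]
r2 := 1/2·r2
  [ 1  2  1  3/2   1/4 ]
  [ 0  0  0    1  -7/4 ]
  [ 0  0  0    1  -3/2 ]
r3 := r3 − r2
  [ 1  2  1  3/2   1/4 ]
  [ 0  0  0    1  -7/4 ]
  [ 0  0  0    0   1/4 ]
r3 := 4·r3
  [ 1  2  1  3/2   1/4 ]
  [ 0  0  0    1  -7/4 ]
  [ 0  0  0    0     1 ]
r2 := r2 + 7/4·r3
  [ 1  2  1  3/2  1/4 ]
  [ 0  0  0    1    0 ]
  [ 0  0  0    0    1 ]
r1 := r1 − 1/4·r3
  [ 1  2  1  3/2  0 ]
  [ 0  0  0    1  0 ]
  [ 0  0  0    0  1 ]
r1 := r1 − 3/2·r2
  [ 1  2  1  0  0 ]
  [ 0  0  0  1  0 ]
  [ 0  0  0  0  1 ]

1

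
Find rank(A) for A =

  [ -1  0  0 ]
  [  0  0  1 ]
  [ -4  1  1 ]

rank = 3

r1 → -1·r1
  [  1  0  0 ]
  [  0  0  1 ]
  [ -4  1  1 ]
r3 → r3 + 4·r1
  [ 1  0  0 ]
  [ 0  0  1 ]
  [ 0  1  1 ]
r2 ↔ r3
  [ 1  0  0 ]
  [ 0  1  1 ]
  [ 0  0  1 ]
r2 → r2 − r3
  [ 1  0  0 ]
  [ 0  1  0 ]
  [ 0  0  1 ]
The reduced form has 3 nonzero rows.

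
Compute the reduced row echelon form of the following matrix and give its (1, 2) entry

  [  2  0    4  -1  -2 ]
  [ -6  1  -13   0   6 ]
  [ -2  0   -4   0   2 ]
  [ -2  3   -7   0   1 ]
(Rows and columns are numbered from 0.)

Multiply R1 by 1/2.
  [  1  0    2  -1/2  -1 ]
  [ -6  1  -13     0   6 ]
  [ -2  0   -4     0   2 ]
  [ -2  3   -7     0   1 ]
Add 6 times R1 to R2.
  [  1  0   2  -1/2  -1 ]
  [  0  1  -1    -3   0 ]
  [ -2  0  -4     0   2 ]
  [ -2  3  -7     0   1 ]
Add 2 times R1 to R3.
  [  1  0   2  -1/2  -1 ]
  [  0  1  -1    -3   0 ]
  [  0  0   0    -1   0 ]
  [ -2  3  -7     0   1 ]
Add 2 times R1 to R4.
  [ 1  0   2  -1/2  -1 ]
  [ 0  1  -1    -3   0 ]
  [ 0  0   0    -1   0 ]
  [ 0  3  -3    -1  -1 ]
Subtract 3 times R2 from R4.
  [ 1  0   2  -1/2  -1 ]
  [ 0  1  -1    -3   0 ]
  [ 0  0   0    -1   0 ]
  [ 0  0   0     8  -1 ]
Multiply R3 by -1.
  [ 1  0   2  -1/2  -1 ]
  [ 0  1  -1    -3   0 ]
  [ 0  0   0     1   0 ]
  [ 0  0   0     8  -1 ]
Subtract 8 times R3 from R4.
  [ 1  0   2  -1/2  -1 ]
  [ 0  1  -1    -3   0 ]
  [ 0  0   0     1   0 ]
  [ 0  0   0     0  -1 ]
Multiply R4 by -1.
  [ 1  0   2  -1/2  -1 ]
  [ 0  1  -1    -3   0 ]
  [ 0  0   0     1   0 ]
  [ 0  0   0     0   1 ]
Add R4 to R1.
  [ 1  0   2  -1/2  0 ]
  [ 0  1  -1    -3  0 ]
  [ 0  0   0     1  0 ]
  [ 0  0   0     0  1 ]
Add 3 times R3 to R2.
  [ 1  0   2  -1/2  0 ]
  [ 0  1  -1     0  0 ]
  [ 0  0   0     1  0 ]
  [ 0  0   0     0  1 ]
Add 1/2 times R3 to R1.
  [ 1  0   2  0  0 ]
  [ 0  1  -1  0  0 ]
  [ 0  0   0  1  0 ]
  [ 0  0   0  0  1 ]

-1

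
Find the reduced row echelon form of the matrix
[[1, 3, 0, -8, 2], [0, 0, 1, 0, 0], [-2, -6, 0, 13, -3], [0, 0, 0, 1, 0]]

Add 2 times R1 to R3.
  [ 1  3  0  -8  2 ]
  [ 0  0  1   0  0 ]
  [ 0  0  0  -3  1 ]
  [ 0  0  0   1  0 ]
Multiply R3 by -1/3.
  [ 1  3  0  -8     2 ]
  [ 0  0  1   0     0 ]
  [ 0  0  0   1  -1/3 ]
  [ 0  0  0   1     0 ]
Subtract R3 from R4.
  [ 1  3  0  -8     2 ]
  [ 0  0  1   0     0 ]
  [ 0  0  0   1  -1/3 ]
  [ 0  0  0   0   1/3 ]
Multiply R4 by 3.
  [ 1  3  0  -8     2 ]
  [ 0  0  1   0     0 ]
  [ 0  0  0   1  -1/3 ]
  [ 0  0  0   0     1 ]
Add 1/3 times R4 to R3.
  [ 1  3  0  -8  2 ]
  [ 0  0  1   0  0 ]
  [ 0  0  0   1  0 ]
  [ 0  0  0   0  1 ]
Subtract 2 times R4 from R1.
  [ 1  3  0  -8  0 ]
  [ 0  0  1   0  0 ]
  [ 0  0  0   1  0 ]
  [ 0  0  0   0  1 ]
Add 8 times R3 to R1.
  [ 1  3  0  0  0 ]
  [ 0  0  1  0  0 ]
  [ 0  0  0  1  0 ]
  [ 0  0  0  0  1 ]

[[1, 3, 0, 0, 0], [0, 0, 1, 0, 0], [0, 0, 0, 1, 0], [0, 0, 0, 0, 1]]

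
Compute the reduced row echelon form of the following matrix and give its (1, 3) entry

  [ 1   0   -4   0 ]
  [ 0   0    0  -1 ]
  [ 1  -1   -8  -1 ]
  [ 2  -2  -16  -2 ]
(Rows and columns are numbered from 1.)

-4

R3 := R3 − R1
R4 := R4 − 2·R1
R2 <=> R3
R2 := -1·R2
R4 := R4 + 2·R2
R3 := -1·R3
R2 := R2 − R3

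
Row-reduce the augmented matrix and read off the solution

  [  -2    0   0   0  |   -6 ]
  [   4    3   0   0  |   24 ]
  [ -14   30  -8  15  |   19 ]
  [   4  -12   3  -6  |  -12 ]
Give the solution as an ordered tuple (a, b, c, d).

r1 := -1/2·r1
  [   1    0   0   0  |    3 ]
  [   4    3   0   0  |   24 ]
  [ -14   30  -8  15  |   19 ]
  [   4  -12   3  -6  |  -12 ]
r2 := r2 − 4·r1
  [   1    0   0   0  |    3 ]
  [   0    3   0   0  |   12 ]
  [ -14   30  -8  15  |   19 ]
  [   4  -12   3  -6  |  -12 ]
r3 := r3 + 14·r1
  [ 1    0   0   0  |    3 ]
  [ 0    3   0   0  |   12 ]
  [ 0   30  -8  15  |   61 ]
  [ 4  -12   3  -6  |  -12 ]
r4 := r4 − 4·r1
  [ 1    0   0   0  |    3 ]
  [ 0    3   0   0  |   12 ]
  [ 0   30  -8  15  |   61 ]
  [ 0  -12   3  -6  |  -24 ]
r2 := 1/3·r2
  [ 1    0   0   0  |    3 ]
  [ 0    1   0   0  |    4 ]
  [ 0   30  -8  15  |   61 ]
  [ 0  -12   3  -6  |  -24 ]
r3 := r3 − 30·r2
  [ 1    0   0   0  |    3 ]
  [ 0    1   0   0  |    4 ]
  [ 0    0  -8  15  |  -59 ]
  [ 0  -12   3  -6  |  -24 ]
r4 := r4 + 12·r2
  [ 1  0   0   0  |    3 ]
  [ 0  1   0   0  |    4 ]
  [ 0  0  -8  15  |  -59 ]
  [ 0  0   3  -6  |   24 ]
r3 := -1/8·r3
  [ 1  0  0      0  |     3 ]
  [ 0  1  0      0  |     4 ]
  [ 0  0  1  -15/8  |  59/8 ]
  [ 0  0  3     -6  |    24 ]
r4 := r4 − 3·r3
  [ 1  0  0      0  |     3 ]
  [ 0  1  0      0  |     4 ]
  [ 0  0  1  -15/8  |  59/8 ]
  [ 0  0  0   -3/8  |  15/8 ]
r4 := -8/3·r4
  [ 1  0  0      0  |     3 ]
  [ 0  1  0      0  |     4 ]
  [ 0  0  1  -15/8  |  59/8 ]
  [ 0  0  0      1  |    -5 ]
r3 := r3 + 15/8·r4
  [ 1  0  0  0  |   3 ]
  [ 0  1  0  0  |   4 ]
  [ 0  0  1  0  |  -2 ]
  [ 0  0  0  1  |  -5 ]
Reading off the last column: a = 3, b = 4, c = -2, d = -5.

(3, 4, -2, -5)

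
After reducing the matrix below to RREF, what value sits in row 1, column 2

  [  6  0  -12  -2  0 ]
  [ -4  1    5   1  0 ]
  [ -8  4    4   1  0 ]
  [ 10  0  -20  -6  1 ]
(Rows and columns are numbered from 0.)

-3

r1 ← 1/6·r1
  [  1  0   -2  -1/3  0 ]
  [ -4  1    5     1  0 ]
  [ -8  4    4     1  0 ]
  [ 10  0  -20    -6  1 ]
r2 ← r2 + 4·r1
  [  1  0   -2  -1/3  0 ]
  [  0  1   -3  -1/3  0 ]
  [ -8  4    4     1  0 ]
  [ 10  0  -20    -6  1 ]
r3 ← r3 + 8·r1
  [  1  0   -2  -1/3  0 ]
  [  0  1   -3  -1/3  0 ]
  [  0  4  -12  -5/3  0 ]
  [ 10  0  -20    -6  1 ]
r4 ← r4 − 10·r1
  [ 1  0   -2  -1/3  0 ]
  [ 0  1   -3  -1/3  0 ]
  [ 0  4  -12  -5/3  0 ]
  [ 0  0    0  -8/3  1 ]
r3 ← r3 − 4·r2
  [ 1  0  -2  -1/3  0 ]
  [ 0  1  -3  -1/3  0 ]
  [ 0  0   0  -1/3  0 ]
  [ 0  0   0  -8/3  1 ]
r3 ← -3·r3
  [ 1  0  -2  -1/3  0 ]
  [ 0  1  -3  -1/3  0 ]
  [ 0  0   0     1  0 ]
  [ 0  0   0  -8/3  1 ]
r4 ← r4 + 8/3·r3
  [ 1  0  -2  -1/3  0 ]
  [ 0  1  -3  -1/3  0 ]
  [ 0  0   0     1  0 ]
  [ 0  0   0     0  1 ]
r2 ← r2 + 1/3·r3
  [ 1  0  -2  -1/3  0 ]
  [ 0  1  -3     0  0 ]
  [ 0  0   0     1  0 ]
  [ 0  0   0     0  1 ]
r1 ← r1 + 1/3·r3
  [ 1  0  -2  0  0 ]
  [ 0  1  -3  0  0 ]
  [ 0  0   0  1  0 ]
  [ 0  0   0  0  1 ]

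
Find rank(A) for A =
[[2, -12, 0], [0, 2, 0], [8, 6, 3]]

rank = 3

R1 := 1/2·R1
R3 := R3 − 8·R1
R2 := 1/2·R2
R3 := R3 − 54·R2
R3 := 1/3·R3
R1 := R1 + 6·R2
The reduced form has 3 nonzero rows.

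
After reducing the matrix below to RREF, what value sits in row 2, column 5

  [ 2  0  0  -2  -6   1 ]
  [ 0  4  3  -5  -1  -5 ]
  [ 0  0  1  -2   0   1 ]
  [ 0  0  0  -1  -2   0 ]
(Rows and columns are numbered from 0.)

r1 → 1/2·r1
r2 → 1/4·r2
r4 → -1·r4
r3 → r3 + 2·r4
r2 → r2 + 5/4·r4
r1 → r1 + r4
r2 → r2 − 3/4·r3

1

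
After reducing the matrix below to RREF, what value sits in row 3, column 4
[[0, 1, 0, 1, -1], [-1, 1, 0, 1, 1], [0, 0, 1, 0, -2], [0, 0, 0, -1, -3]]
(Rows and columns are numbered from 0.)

3

ρ1 <=> ρ2
  [ -1  1  0   1   1 ]
  [  0  1  0   1  -1 ]
  [  0  0  1   0  -2 ]
  [  0  0  0  -1  -3 ]
ρ1 ← -1·ρ1
  [ 1  -1  0  -1  -1 ]
  [ 0   1  0   1  -1 ]
  [ 0   0  1   0  -2 ]
  [ 0   0  0  -1  -3 ]
ρ4 ← -1·ρ4
  [ 1  -1  0  -1  -1 ]
  [ 0   1  0   1  -1 ]
  [ 0   0  1   0  -2 ]
  [ 0   0  0   1   3 ]
ρ2 ← ρ2 − ρ4
  [ 1  -1  0  -1  -1 ]
  [ 0   1  0   0  -4 ]
  [ 0   0  1   0  -2 ]
  [ 0   0  0   1   3 ]
ρ1 ← ρ1 + ρ4
  [ 1  -1  0  0   2 ]
  [ 0   1  0  0  -4 ]
  [ 0   0  1  0  -2 ]
  [ 0   0  0  1   3 ]
ρ1 ← ρ1 + ρ2
  [ 1  0  0  0  -2 ]
  [ 0  1  0  0  -4 ]
  [ 0  0  1  0  -2 ]
  [ 0  0  0  1   3 ]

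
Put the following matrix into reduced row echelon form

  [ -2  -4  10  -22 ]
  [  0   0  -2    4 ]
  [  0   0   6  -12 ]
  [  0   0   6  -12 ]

[[1, 2, 0, 1], [0, 0, 1, -2], [0, 0, 0, 0], [0, 0, 0, 0]]

Multiply r1 by -1/2.
  [ 1  2  -5   11 ]
  [ 0  0  -2    4 ]
  [ 0  0   6  -12 ]
  [ 0  0   6  -12 ]
Multiply r2 by -1/2.
  [ 1  2  -5   11 ]
  [ 0  0   1   -2 ]
  [ 0  0   6  -12 ]
  [ 0  0   6  -12 ]
Subtract 6 times r2 from r3.
  [ 1  2  -5   11 ]
  [ 0  0   1   -2 ]
  [ 0  0   0    0 ]
  [ 0  0   6  -12 ]
Subtract 6 times r2 from r4.
  [ 1  2  -5  11 ]
  [ 0  0   1  -2 ]
  [ 0  0   0   0 ]
  [ 0  0   0   0 ]
Add 5 times r2 to r1.
  [ 1  2  0   1 ]
  [ 0  0  1  -2 ]
  [ 0  0  0   0 ]
  [ 0  0  0   0 ]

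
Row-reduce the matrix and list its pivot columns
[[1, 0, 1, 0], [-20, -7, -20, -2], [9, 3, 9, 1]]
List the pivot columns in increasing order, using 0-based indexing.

0, 1, 3

Add 20 times R1 to R2.
  [ 1   0  1   0 ]
  [ 0  -7  0  -2 ]
  [ 9   3  9   1 ]
Subtract 9 times R1 from R3.
  [ 1   0  1   0 ]
  [ 0  -7  0  -2 ]
  [ 0   3  0   1 ]
Multiply R2 by -1/7.
  [ 1  0  1    0 ]
  [ 0  1  0  2/7 ]
  [ 0  3  0    1 ]
Subtract 3 times R2 from R3.
  [ 1  0  1    0 ]
  [ 0  1  0  2/7 ]
  [ 0  0  0  1/7 ]
Multiply R3 by 7.
  [ 1  0  1    0 ]
  [ 0  1  0  2/7 ]
  [ 0  0  0    1 ]
Subtract 2/7 times R3 from R2.
  [ 1  0  1  0 ]
  [ 0  1  0  0 ]
  [ 0  0  0  1 ]
Pivot columns are the columns containing a leading 1.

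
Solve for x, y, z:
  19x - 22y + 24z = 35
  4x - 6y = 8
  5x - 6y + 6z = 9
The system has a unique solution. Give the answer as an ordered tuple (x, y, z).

(5, 2, -2/3)

Form the augmented matrix and row-reduce:
  [ 19  -22  24  |  35 ]
  [  4   -6   0  |   8 ]
  [  5   -6   6  |   9 ]
r1 ← 1/19·r1
r2 ← r2 − 4·r1
r3 ← r3 − 5·r1
r2 ← -19/26·r2
r3 ← r3 + 4/19·r2
r3 ← 13/6·r3
r2 ← r2 − 48/13·r3
r1 ← r1 − 24/19·r3
r1 ← r1 + 22/19·r2
Reading off the last column: x = 5, y = 2, z = -2/3.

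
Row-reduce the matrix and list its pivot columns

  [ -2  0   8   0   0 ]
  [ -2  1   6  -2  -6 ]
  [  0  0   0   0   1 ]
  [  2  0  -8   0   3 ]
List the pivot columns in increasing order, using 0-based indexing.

0, 1, 4

R1 → -1/2·R1
  [  1  0  -4   0   0 ]
  [ -2  1   6  -2  -6 ]
  [  0  0   0   0   1 ]
  [  2  0  -8   0   3 ]
R2 → R2 + 2·R1
  [ 1  0  -4   0   0 ]
  [ 0  1  -2  -2  -6 ]
  [ 0  0   0   0   1 ]
  [ 2  0  -8   0   3 ]
R4 → R4 − 2·R1
  [ 1  0  -4   0   0 ]
  [ 0  1  -2  -2  -6 ]
  [ 0  0   0   0   1 ]
  [ 0  0   0   0   3 ]
R4 → R4 − 3·R3
  [ 1  0  -4   0   0 ]
  [ 0  1  -2  -2  -6 ]
  [ 0  0   0   0   1 ]
  [ 0  0   0   0   0 ]
R2 → R2 + 6·R3
  [ 1  0  -4   0  0 ]
  [ 0  1  -2  -2  0 ]
  [ 0  0   0   0  1 ]
  [ 0  0   0   0  0 ]
Pivot columns are the columns containing a leading 1.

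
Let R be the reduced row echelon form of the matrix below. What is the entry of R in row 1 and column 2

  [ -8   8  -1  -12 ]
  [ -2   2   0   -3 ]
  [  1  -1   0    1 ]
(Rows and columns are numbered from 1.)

-1

Multiply R1 by -1/8.
  [  1  -1  1/8  3/2 ]
  [ -2   2    0   -3 ]
  [  1  -1    0    1 ]
Add 2 times R1 to R2.
  [ 1  -1  1/8  3/2 ]
  [ 0   0  1/4    0 ]
  [ 1  -1    0    1 ]
Subtract R1 from R3.
  [ 1  -1   1/8   3/2 ]
  [ 0   0   1/4     0 ]
  [ 0   0  -1/8  -1/2 ]
Multiply R2 by 4.
  [ 1  -1   1/8   3/2 ]
  [ 0   0     1     0 ]
  [ 0   0  -1/8  -1/2 ]
Add 1/8 times R2 to R3.
  [ 1  -1  1/8   3/2 ]
  [ 0   0    1     0 ]
  [ 0   0    0  -1/2 ]
Multiply R3 by -2.
  [ 1  -1  1/8  3/2 ]
  [ 0   0    1    0 ]
  [ 0   0    0    1 ]
Subtract 3/2 times R3 from R1.
  [ 1  -1  1/8  0 ]
  [ 0   0    1  0 ]
  [ 0   0    0  1 ]
Subtract 1/8 times R2 from R1.
  [ 1  -1  0  0 ]
  [ 0   0  1  0 ]
  [ 0   0  0  1 ]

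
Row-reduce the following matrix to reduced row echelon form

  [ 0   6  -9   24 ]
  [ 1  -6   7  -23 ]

[[1, 0, -2, 1], [0, 1, -3/2, 4]]

Swap R1 and R2.
  [ 1  -6   7  -23 ]
  [ 0   6  -9   24 ]
Multiply R2 by 1/6.
  [ 1  -6     7  -23 ]
  [ 0   1  -3/2    4 ]
Add 6 times R2 to R1.
  [ 1  0    -2  1 ]
  [ 0  1  -3/2  4 ]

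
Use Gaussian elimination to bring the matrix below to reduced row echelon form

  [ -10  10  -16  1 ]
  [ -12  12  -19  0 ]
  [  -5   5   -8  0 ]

ρ1 -> -1/10·ρ1
  [   1  -1  8/5  -1/10 ]
  [ -12  12  -19      0 ]
  [  -5   5   -8      0 ]
ρ2 -> ρ2 + 12·ρ1
  [  1  -1  8/5  -1/10 ]
  [  0   0  1/5   -6/5 ]
  [ -5   5   -8      0 ]
ρ3 -> ρ3 + 5·ρ1
  [ 1  -1  8/5  -1/10 ]
  [ 0   0  1/5   -6/5 ]
  [ 0   0    0   -1/2 ]
ρ2 -> 5·ρ2
  [ 1  -1  8/5  -1/10 ]
  [ 0   0    1     -6 ]
  [ 0   0    0   -1/2 ]
ρ3 -> -2·ρ3
  [ 1  -1  8/5  -1/10 ]
  [ 0   0    1     -6 ]
  [ 0   0    0      1 ]
ρ2 -> ρ2 + 6·ρ3
  [ 1  -1  8/5  -1/10 ]
  [ 0   0    1      0 ]
  [ 0   0    0      1 ]
ρ1 -> ρ1 + 1/10·ρ3
  [ 1  -1  8/5  0 ]
  [ 0   0    1  0 ]
  [ 0   0    0  1 ]
ρ1 -> ρ1 − 8/5·ρ2
  [ 1  -1  0  0 ]
  [ 0   0  1  0 ]
  [ 0   0  0  1 ]

[[1, -1, 0, 0], [0, 0, 1, 0], [0, 0, 0, 1]]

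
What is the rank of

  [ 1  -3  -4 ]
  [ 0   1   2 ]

Add 3 times R2 to R1.
The reduced form has 2 nonzero rows.

rank = 2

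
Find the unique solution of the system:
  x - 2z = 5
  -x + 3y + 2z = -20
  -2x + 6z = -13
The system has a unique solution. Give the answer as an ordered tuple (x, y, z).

Form the augmented matrix and row-reduce:
  [  1  0  -2  |    5 ]
  [ -1  3   2  |  -20 ]
  [ -2  0   6  |  -13 ]
R2 -> R2 + R1
R3 -> R3 + 2·R1
R2 -> 1/3·R2
R3 -> 1/2·R3
R1 -> R1 + 2·R3
Reading off the last column: x = 2, y = -5, z = -3/2.

(2, -5, -3/2)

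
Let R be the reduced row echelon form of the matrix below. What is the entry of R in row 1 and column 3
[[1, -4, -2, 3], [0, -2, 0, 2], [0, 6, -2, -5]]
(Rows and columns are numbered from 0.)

ρ2 -> -1/2·ρ2
  [ 1  -4  -2   3 ]
  [ 0   1   0  -1 ]
  [ 0   6  -2  -5 ]
ρ3 -> ρ3 − 6·ρ2
  [ 1  -4  -2   3 ]
  [ 0   1   0  -1 ]
  [ 0   0  -2   1 ]
ρ3 -> -1/2·ρ3
  [ 1  -4  -2     3 ]
  [ 0   1   0    -1 ]
  [ 0   0   1  -1/2 ]
ρ1 -> ρ1 + 2·ρ3
  [ 1  -4  0     2 ]
  [ 0   1  0    -1 ]
  [ 0   0  1  -1/2 ]
ρ1 -> ρ1 + 4·ρ2
  [ 1  0  0    -2 ]
  [ 0  1  0    -1 ]
  [ 0  0  1  -1/2 ]

-1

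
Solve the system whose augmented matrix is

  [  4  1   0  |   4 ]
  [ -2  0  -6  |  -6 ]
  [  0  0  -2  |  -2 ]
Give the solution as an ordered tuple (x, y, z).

(0, 4, 1)

ρ1 := 1/4·ρ1
  [  1  1/4   0  |   1 ]
  [ -2    0  -6  |  -6 ]
  [  0    0  -2  |  -2 ]
ρ2 := ρ2 + 2·ρ1
  [ 1  1/4   0  |   1 ]
  [ 0  1/2  -6  |  -4 ]
  [ 0    0  -2  |  -2 ]
ρ2 := 2·ρ2
  [ 1  1/4    0  |   1 ]
  [ 0    1  -12  |  -8 ]
  [ 0    0   -2  |  -2 ]
ρ3 := -1/2·ρ3
  [ 1  1/4    0  |   1 ]
  [ 0    1  -12  |  -8 ]
  [ 0    0    1  |   1 ]
ρ2 := ρ2 + 12·ρ3
  [ 1  1/4  0  |  1 ]
  [ 0    1  0  |  4 ]
  [ 0    0  1  |  1 ]
ρ1 := ρ1 − 1/4·ρ2
  [ 1  0  0  |  0 ]
  [ 0  1  0  |  4 ]
  [ 0  0  1  |  1 ]
Reading off the last column: x = 0, y = 4, z = 1.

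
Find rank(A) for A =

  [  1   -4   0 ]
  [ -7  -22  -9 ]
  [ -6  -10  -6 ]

rank = 3

ρ2 → ρ2 + 7·ρ1
  [  1   -4   0 ]
  [  0  -50  -9 ]
  [ -6  -10  -6 ]
ρ3 → ρ3 + 6·ρ1
  [ 1   -4   0 ]
  [ 0  -50  -9 ]
  [ 0  -34  -6 ]
ρ2 → -1/50·ρ2
  [ 1   -4     0 ]
  [ 0    1  9/50 ]
  [ 0  -34    -6 ]
ρ3 → ρ3 + 34·ρ2
  [ 1  -4     0 ]
  [ 0   1  9/50 ]
  [ 0   0  3/25 ]
ρ3 → 25/3·ρ3
  [ 1  -4     0 ]
  [ 0   1  9/50 ]
  [ 0   0     1 ]
ρ2 → ρ2 − 9/50·ρ3
  [ 1  -4  0 ]
  [ 0   1  0 ]
  [ 0   0  1 ]
ρ1 → ρ1 + 4·ρ2
  [ 1  0  0 ]
  [ 0  1  0 ]
  [ 0  0  1 ]
The reduced form has 3 nonzero rows.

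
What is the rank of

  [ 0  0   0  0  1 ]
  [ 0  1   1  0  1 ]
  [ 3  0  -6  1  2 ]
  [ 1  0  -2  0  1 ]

Swap r1 and r3.
Multiply r1 by 1/3.
Subtract r1 from r4.
Swap r3 and r4.
Multiply r3 by -3.
Add r4 to r3.
Subtract r4 from r2.
Subtract 2/3 times r4 from r1.
Subtract 1/3 times r3 from r1.
The reduced form has 4 nonzero rows.

rank = 4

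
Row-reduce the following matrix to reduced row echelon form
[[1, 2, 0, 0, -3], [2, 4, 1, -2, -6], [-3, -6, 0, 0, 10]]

Subtract 2 times r1 from r2.
  [  1   2  0   0  -3 ]
  [  0   0  1  -2   0 ]
  [ -3  -6  0   0  10 ]
Add 3 times r1 to r3.
  [ 1  2  0   0  -3 ]
  [ 0  0  1  -2   0 ]
  [ 0  0  0   0   1 ]
Add 3 times r3 to r1.
  [ 1  2  0   0  0 ]
  [ 0  0  1  -2  0 ]
  [ 0  0  0   0  1 ]

[[1, 2, 0, 0, 0], [0, 0, 1, -2, 0], [0, 0, 0, 0, 1]]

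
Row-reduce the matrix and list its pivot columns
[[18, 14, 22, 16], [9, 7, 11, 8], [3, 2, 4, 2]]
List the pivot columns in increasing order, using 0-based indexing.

0, 1

Multiply R1 by 1/18.
  [ 1  7/9  11/9  8/9 ]
  [ 9    7    11    8 ]
  [ 3    2     4    2 ]
Subtract 9 times R1 from R2.
  [ 1  7/9  11/9  8/9 ]
  [ 0    0     0    0 ]
  [ 3    2     4    2 ]
Subtract 3 times R1 from R3.
  [ 1   7/9  11/9   8/9 ]
  [ 0     0     0     0 ]
  [ 0  -1/3   1/3  -2/3 ]
Swap R2 and R3.
  [ 1   7/9  11/9   8/9 ]
  [ 0  -1/3   1/3  -2/3 ]
  [ 0     0     0     0 ]
Multiply R2 by -3.
  [ 1  7/9  11/9  8/9 ]
  [ 0    1    -1    2 ]
  [ 0    0     0    0 ]
Subtract 7/9 times R2 from R1.
  [ 1  0   2  -2/3 ]
  [ 0  1  -1     2 ]
  [ 0  0   0     0 ]
Pivot columns are the columns containing a leading 1.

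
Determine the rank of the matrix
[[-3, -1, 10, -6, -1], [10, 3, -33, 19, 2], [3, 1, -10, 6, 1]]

R1 → -1/3·R1
  [  1  1/3  -10/3   2  1/3 ]
  [ 10    3    -33  19    2 ]
  [  3    1    -10   6    1 ]
R2 → R2 − 10·R1
  [ 1   1/3  -10/3   2   1/3 ]
  [ 0  -1/3    1/3  -1  -4/3 ]
  [ 3     1    -10   6     1 ]
R3 → R3 − 3·R1
  [ 1   1/3  -10/3   2   1/3 ]
  [ 0  -1/3    1/3  -1  -4/3 ]
  [ 0     0      0   0     0 ]
R2 → -3·R2
  [ 1  1/3  -10/3  2  1/3 ]
  [ 0    1     -1  3    4 ]
  [ 0    0      0  0    0 ]
R1 → R1 − 1/3·R2
  [ 1  0  -3  1  -1 ]
  [ 0  1  -1  3   4 ]
  [ 0  0   0  0   0 ]
The reduced form has 2 nonzero rows.

rank = 2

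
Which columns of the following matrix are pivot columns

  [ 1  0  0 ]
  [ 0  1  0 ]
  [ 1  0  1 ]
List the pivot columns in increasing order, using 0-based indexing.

0, 1, 2

ρ3 -> ρ3 − ρ1
  [ 1  0  0 ]
  [ 0  1  0 ]
  [ 0  0  1 ]
Pivot columns are the columns containing a leading 1.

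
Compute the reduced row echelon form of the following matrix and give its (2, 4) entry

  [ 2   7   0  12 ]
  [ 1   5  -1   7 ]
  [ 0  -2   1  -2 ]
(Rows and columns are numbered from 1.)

R1 → 1/2·R1
R2 → R2 − R1
R2 → 2/3·R2
R3 → R3 + 2·R2
R3 → -3·R3
R2 → R2 + 2/3·R3
R1 → R1 − 7/2·R2

2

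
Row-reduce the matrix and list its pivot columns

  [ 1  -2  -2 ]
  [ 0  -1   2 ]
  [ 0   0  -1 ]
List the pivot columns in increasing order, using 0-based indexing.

R2 := -1·R2
  [ 1  -2  -2 ]
  [ 0   1  -2 ]
  [ 0   0  -1 ]
R3 := -1·R3
  [ 1  -2  -2 ]
  [ 0   1  -2 ]
  [ 0   0   1 ]
R2 := R2 + 2·R3
  [ 1  -2  -2 ]
  [ 0   1   0 ]
  [ 0   0   1 ]
R1 := R1 + 2·R3
  [ 1  -2  0 ]
  [ 0   1  0 ]
  [ 0   0  1 ]
R1 := R1 + 2·R2
  [ 1  0  0 ]
  [ 0  1  0 ]
  [ 0  0  1 ]
Pivot columns are the columns containing a leading 1.

0, 1, 2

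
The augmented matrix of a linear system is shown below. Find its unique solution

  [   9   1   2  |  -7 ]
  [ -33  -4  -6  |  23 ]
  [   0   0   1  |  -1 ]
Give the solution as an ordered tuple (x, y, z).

(-1, 4, -1)

Multiply ρ1 by 1/9.
  [   1  1/9  2/9  |  -7/9 ]
  [ -33   -4   -6  |    23 ]
  [   0    0    1  |    -1 ]
Add 33 times ρ1 to ρ2.
  [ 1   1/9  2/9  |  -7/9 ]
  [ 0  -1/3  4/3  |  -8/3 ]
  [ 0     0    1  |    -1 ]
Multiply ρ2 by -3.
  [ 1  1/9  2/9  |  -7/9 ]
  [ 0    1   -4  |     8 ]
  [ 0    0    1  |    -1 ]
Add 4 times ρ3 to ρ2.
  [ 1  1/9  2/9  |  -7/9 ]
  [ 0    1    0  |     4 ]
  [ 0    0    1  |    -1 ]
Subtract 2/9 times ρ3 from ρ1.
  [ 1  1/9  0  |  -5/9 ]
  [ 0    1  0  |     4 ]
  [ 0    0  1  |    -1 ]
Subtract 1/9 times ρ2 from ρ1.
  [ 1  0  0  |  -1 ]
  [ 0  1  0  |   4 ]
  [ 0  0  1  |  -1 ]
Reading off the last column: x = -1, y = 4, z = -1.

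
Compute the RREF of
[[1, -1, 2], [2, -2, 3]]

R2 := R2 − 2·R1
  [ 1  -1   2 ]
  [ 0   0  -1 ]
R2 := -1·R2
  [ 1  -1  2 ]
  [ 0   0  1 ]
R1 := R1 − 2·R2
  [ 1  -1  0 ]
  [ 0   0  1 ]

[[1, -1, 0], [0, 0, 1]]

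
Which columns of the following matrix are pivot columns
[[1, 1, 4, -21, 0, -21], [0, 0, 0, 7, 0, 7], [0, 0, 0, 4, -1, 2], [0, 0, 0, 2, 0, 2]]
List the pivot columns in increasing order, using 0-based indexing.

0, 3, 4

Multiply R2 by 1/7.
  [ 1  1  4  -21   0  -21 ]
  [ 0  0  0    1   0    1 ]
  [ 0  0  0    4  -1    2 ]
  [ 0  0  0    2   0    2 ]
Subtract 4 times R2 from R3.
  [ 1  1  4  -21   0  -21 ]
  [ 0  0  0    1   0    1 ]
  [ 0  0  0    0  -1   -2 ]
  [ 0  0  0    2   0    2 ]
Subtract 2 times R2 from R4.
  [ 1  1  4  -21   0  -21 ]
  [ 0  0  0    1   0    1 ]
  [ 0  0  0    0  -1   -2 ]
  [ 0  0  0    0   0    0 ]
Multiply R3 by -1.
  [ 1  1  4  -21  0  -21 ]
  [ 0  0  0    1  0    1 ]
  [ 0  0  0    0  1    2 ]
  [ 0  0  0    0  0    0 ]
Add 21 times R2 to R1.
  [ 1  1  4  0  0  0 ]
  [ 0  0  0  1  0  1 ]
  [ 0  0  0  0  1  2 ]
  [ 0  0  0  0  0  0 ]
Pivot columns are the columns containing a leading 1.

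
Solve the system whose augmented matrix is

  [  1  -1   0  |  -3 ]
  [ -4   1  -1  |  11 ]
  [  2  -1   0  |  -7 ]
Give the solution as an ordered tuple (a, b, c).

r2 → r2 + 4·r1
  [ 1  -1   0  |  -3 ]
  [ 0  -3  -1  |  -1 ]
  [ 2  -1   0  |  -7 ]
r3 → r3 − 2·r1
  [ 1  -1   0  |  -3 ]
  [ 0  -3  -1  |  -1 ]
  [ 0   1   0  |  -1 ]
r2 → -1/3·r2
  [ 1  -1    0  |   -3 ]
  [ 0   1  1/3  |  1/3 ]
  [ 0   1    0  |   -1 ]
r3 → r3 − r2
  [ 1  -1     0  |    -3 ]
  [ 0   1   1/3  |   1/3 ]
  [ 0   0  -1/3  |  -4/3 ]
r3 → -3·r3
  [ 1  -1    0  |   -3 ]
  [ 0   1  1/3  |  1/3 ]
  [ 0   0    1  |    4 ]
r2 → r2 − 1/3·r3
  [ 1  -1  0  |  -3 ]
  [ 0   1  0  |  -1 ]
  [ 0   0  1  |   4 ]
r1 → r1 + r2
  [ 1  0  0  |  -4 ]
  [ 0  1  0  |  -1 ]
  [ 0  0  1  |   4 ]
Reading off the last column: a = -4, b = -1, c = 4.

(-4, -1, 4)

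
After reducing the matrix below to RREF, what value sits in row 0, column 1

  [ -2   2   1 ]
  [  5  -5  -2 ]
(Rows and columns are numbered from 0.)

-1

R1 ← -1/2·R1
R2 ← R2 − 5·R1
R2 ← 2·R2
R1 ← R1 + 1/2·R2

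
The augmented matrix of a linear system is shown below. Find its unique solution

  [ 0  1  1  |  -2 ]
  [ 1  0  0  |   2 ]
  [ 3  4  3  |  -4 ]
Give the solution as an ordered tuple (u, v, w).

(2, -4, 2)

ρ1 ↔ ρ2
ρ3 → ρ3 − 3·ρ1
ρ3 → ρ3 − 4·ρ2
ρ3 → -1·ρ3
ρ2 → ρ2 − ρ3
Reading off the last column: u = 2, v = -4, w = 2.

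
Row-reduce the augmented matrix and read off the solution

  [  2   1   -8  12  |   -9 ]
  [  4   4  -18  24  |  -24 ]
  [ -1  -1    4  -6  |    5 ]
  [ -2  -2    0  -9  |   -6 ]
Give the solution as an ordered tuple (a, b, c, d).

R1 ← 1/2·R1
R2 ← R2 − 4·R1
R3 ← R3 + R1
R4 ← R4 + 2·R1
R2 ← 1/2·R2
R3 ← R3 + 1/2·R2
R4 ← R4 + R2
R3 ← -2·R3
R4 ← R4 + 9·R3
R4 ← 1/3·R4
R1 ← R1 − 6·R4
R2 ← R2 + R3
R1 ← R1 + 4·R3
R1 ← R1 − 1/2·R2
Reading off the last column: a = 4, b = -1, c = 2, d = 0.

(4, -1, 2, 0)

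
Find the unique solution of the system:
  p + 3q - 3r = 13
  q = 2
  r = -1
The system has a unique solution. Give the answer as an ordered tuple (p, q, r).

Form the augmented matrix and row-reduce:
  [ 1  3  -3  |  13 ]
  [ 0  1   0  |   2 ]
  [ 0  0   1  |  -1 ]
r1 -> r1 + 3·r3
  [ 1  3  0  |  10 ]
  [ 0  1  0  |   2 ]
  [ 0  0  1  |  -1 ]
r1 -> r1 − 3·r2
  [ 1  0  0  |   4 ]
  [ 0  1  0  |   2 ]
  [ 0  0  1  |  -1 ]
Reading off the last column: p = 4, q = 2, r = -1.

(4, 2, -1)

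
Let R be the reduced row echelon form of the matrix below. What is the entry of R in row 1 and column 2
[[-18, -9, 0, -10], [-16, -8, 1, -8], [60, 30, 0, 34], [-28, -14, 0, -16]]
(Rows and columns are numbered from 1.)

1/2

Multiply R1 by -1/18.
  [   1  1/2  0  5/9 ]
  [ -16   -8  1   -8 ]
  [  60   30  0   34 ]
  [ -28  -14  0  -16 ]
Add 16 times R1 to R2.
  [   1  1/2  0  5/9 ]
  [   0    0  1  8/9 ]
  [  60   30  0   34 ]
  [ -28  -14  0  -16 ]
Subtract 60 times R1 from R3.
  [   1  1/2  0  5/9 ]
  [   0    0  1  8/9 ]
  [   0    0  0  2/3 ]
  [ -28  -14  0  -16 ]
Add 28 times R1 to R4.
  [ 1  1/2  0   5/9 ]
  [ 0    0  1   8/9 ]
  [ 0    0  0   2/3 ]
  [ 0    0  0  -4/9 ]
Multiply R3 by 3/2.
  [ 1  1/2  0   5/9 ]
  [ 0    0  1   8/9 ]
  [ 0    0  0     1 ]
  [ 0    0  0  -4/9 ]
Add 4/9 times R3 to R4.
  [ 1  1/2  0  5/9 ]
  [ 0    0  1  8/9 ]
  [ 0    0  0    1 ]
  [ 0    0  0    0 ]
Subtract 8/9 times R3 from R2.
  [ 1  1/2  0  5/9 ]
  [ 0    0  1    0 ]
  [ 0    0  0    1 ]
  [ 0    0  0    0 ]
Subtract 5/9 times R3 from R1.
  [ 1  1/2  0  0 ]
  [ 0    0  1  0 ]
  [ 0    0  0  1 ]
  [ 0    0  0  0 ]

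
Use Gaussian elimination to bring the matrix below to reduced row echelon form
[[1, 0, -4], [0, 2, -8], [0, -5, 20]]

[[1, 0, -4], [0, 1, -4], [0, 0, 0]]

Multiply r2 by 1/2.
  [ 1   0  -4 ]
  [ 0   1  -4 ]
  [ 0  -5  20 ]
Add 5 times r2 to r3.
  [ 1  0  -4 ]
  [ 0  1  -4 ]
  [ 0  0   0 ]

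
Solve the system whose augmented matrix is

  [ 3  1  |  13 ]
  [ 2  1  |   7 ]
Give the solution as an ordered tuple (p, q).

(6, -5)

R1 -> 1/3·R1
  [ 1  1/3  |  13/3 ]
  [ 2    1  |     7 ]
R2 -> R2 − 2·R1
  [ 1  1/3  |  13/3 ]
  [ 0  1/3  |  -5/3 ]
R2 -> 3·R2
  [ 1  1/3  |  13/3 ]
  [ 0    1  |    -5 ]
R1 -> R1 − 1/3·R2
  [ 1  0  |   6 ]
  [ 0  1  |  -5 ]
Reading off the last column: p = 6, q = -5.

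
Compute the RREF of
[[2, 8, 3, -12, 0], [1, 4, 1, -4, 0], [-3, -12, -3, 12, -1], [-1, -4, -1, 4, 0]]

R1 → 1/2·R1
  [  1    4  3/2  -6   0 ]
  [  1    4    1  -4   0 ]
  [ -3  -12   -3  12  -1 ]
  [ -1   -4   -1   4   0 ]
R2 → R2 − R1
  [  1    4   3/2  -6   0 ]
  [  0    0  -1/2   2   0 ]
  [ -3  -12    -3  12  -1 ]
  [ -1   -4    -1   4   0 ]
R3 → R3 + 3·R1
  [  1   4   3/2  -6   0 ]
  [  0   0  -1/2   2   0 ]
  [  0   0   3/2  -6  -1 ]
  [ -1  -4    -1   4   0 ]
R4 → R4 + R1
  [ 1  4   3/2  -6   0 ]
  [ 0  0  -1/2   2   0 ]
  [ 0  0   3/2  -6  -1 ]
  [ 0  0   1/2  -2   0 ]
R2 → -2·R2
  [ 1  4  3/2  -6   0 ]
  [ 0  0    1  -4   0 ]
  [ 0  0  3/2  -6  -1 ]
  [ 0  0  1/2  -2   0 ]
R3 → R3 − 3/2·R2
  [ 1  4  3/2  -6   0 ]
  [ 0  0    1  -4   0 ]
  [ 0  0    0   0  -1 ]
  [ 0  0  1/2  -2   0 ]
R4 → R4 − 1/2·R2
  [ 1  4  3/2  -6   0 ]
  [ 0  0    1  -4   0 ]
  [ 0  0    0   0  -1 ]
  [ 0  0    0   0   0 ]
R3 → -1·R3
  [ 1  4  3/2  -6  0 ]
  [ 0  0    1  -4  0 ]
  [ 0  0    0   0  1 ]
  [ 0  0    0   0  0 ]
R1 → R1 − 3/2·R2
  [ 1  4  0   0  0 ]
  [ 0  0  1  -4  0 ]
  [ 0  0  0   0  1 ]
  [ 0  0  0   0  0 ]

[[1, 4, 0, 0, 0], [0, 0, 1, -4, 0], [0, 0, 0, 0, 1], [0, 0, 0, 0, 0]]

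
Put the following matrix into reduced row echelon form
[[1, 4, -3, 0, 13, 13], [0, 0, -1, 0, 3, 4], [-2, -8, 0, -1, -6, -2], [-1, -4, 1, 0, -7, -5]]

[[1, 4, 0, 0, 4, 1], [0, 0, 1, 0, -3, -4], [0, 0, 0, 1, -2, 0], [0, 0, 0, 0, 0, 0]]

Add 2 times R1 to R3.
  [  1   4  -3   0  13  13 ]
  [  0   0  -1   0   3   4 ]
  [  0   0  -6  -1  20  24 ]
  [ -1  -4   1   0  -7  -5 ]
Add R1 to R4.
  [ 1  4  -3   0  13  13 ]
  [ 0  0  -1   0   3   4 ]
  [ 0  0  -6  -1  20  24 ]
  [ 0  0  -2   0   6   8 ]
Multiply R2 by -1.
  [ 1  4  -3   0  13  13 ]
  [ 0  0   1   0  -3  -4 ]
  [ 0  0  -6  -1  20  24 ]
  [ 0  0  -2   0   6   8 ]
Add 6 times R2 to R3.
  [ 1  4  -3   0  13  13 ]
  [ 0  0   1   0  -3  -4 ]
  [ 0  0   0  -1   2   0 ]
  [ 0  0  -2   0   6   8 ]
Add 2 times R2 to R4.
  [ 1  4  -3   0  13  13 ]
  [ 0  0   1   0  -3  -4 ]
  [ 0  0   0  -1   2   0 ]
  [ 0  0   0   0   0   0 ]
Multiply R3 by -1.
  [ 1  4  -3  0  13  13 ]
  [ 0  0   1  0  -3  -4 ]
  [ 0  0   0  1  -2   0 ]
  [ 0  0   0  0   0   0 ]
Add 3 times R2 to R1.
  [ 1  4  0  0   4   1 ]
  [ 0  0  1  0  -3  -4 ]
  [ 0  0  0  1  -2   0 ]
  [ 0  0  0  0   0   0 ]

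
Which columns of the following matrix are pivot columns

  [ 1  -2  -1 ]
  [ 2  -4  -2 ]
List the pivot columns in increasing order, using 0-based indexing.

r2 -> r2 − 2·r1
  [ 1  -2  -1 ]
  [ 0   0   0 ]
Pivot columns are the columns containing a leading 1.

0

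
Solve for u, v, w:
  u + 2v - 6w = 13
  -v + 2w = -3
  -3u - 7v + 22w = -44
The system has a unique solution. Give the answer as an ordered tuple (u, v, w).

(5, 1, -1)

Form the augmented matrix and row-reduce:
  [  1   2  -6  |   13 ]
  [  0  -1   2  |   -3 ]
  [ -3  -7  22  |  -44 ]
Add 3 times ρ1 to ρ3.
  [ 1   2  -6  |  13 ]
  [ 0  -1   2  |  -3 ]
  [ 0  -1   4  |  -5 ]
Multiply ρ2 by -1.
  [ 1   2  -6  |  13 ]
  [ 0   1  -2  |   3 ]
  [ 0  -1   4  |  -5 ]
Add ρ2 to ρ3.
  [ 1  2  -6  |  13 ]
  [ 0  1  -2  |   3 ]
  [ 0  0   2  |  -2 ]
Multiply ρ3 by 1/2.
  [ 1  2  -6  |  13 ]
  [ 0  1  -2  |   3 ]
  [ 0  0   1  |  -1 ]
Add 2 times ρ3 to ρ2.
  [ 1  2  -6  |  13 ]
  [ 0  1   0  |   1 ]
  [ 0  0   1  |  -1 ]
Add 6 times ρ3 to ρ1.
  [ 1  2  0  |   7 ]
  [ 0  1  0  |   1 ]
  [ 0  0  1  |  -1 ]
Subtract 2 times ρ2 from ρ1.
  [ 1  0  0  |   5 ]
  [ 0  1  0  |   1 ]
  [ 0  0  1  |  -1 ]
Reading off the last column: u = 5, v = 1, w = -1.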